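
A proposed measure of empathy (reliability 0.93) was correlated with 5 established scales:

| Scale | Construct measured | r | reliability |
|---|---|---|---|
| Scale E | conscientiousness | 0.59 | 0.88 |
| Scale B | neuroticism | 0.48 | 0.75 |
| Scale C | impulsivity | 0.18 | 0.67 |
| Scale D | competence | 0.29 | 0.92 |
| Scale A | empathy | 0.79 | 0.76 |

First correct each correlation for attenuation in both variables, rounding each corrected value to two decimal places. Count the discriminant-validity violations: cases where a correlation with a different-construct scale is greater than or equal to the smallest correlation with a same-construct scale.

Disattenuated r (r / √(r_scale · r_new)):
  Scale E (disc): 0.59 / √(0.88·0.93) = 0.65
  Scale B (disc): 0.48 / √(0.75·0.93) = 0.57
  Scale C (disc): 0.18 / √(0.67·0.93) = 0.23
  Scale D (disc): 0.29 / √(0.92·0.93) = 0.31
  Scale A (conv): 0.79 / √(0.76·0.93) = 0.94
Smallest convergent = 0.94. Discriminant values: 0.65, 0.57, 0.23, 0.31; count ≥ 0.94 → 0.

0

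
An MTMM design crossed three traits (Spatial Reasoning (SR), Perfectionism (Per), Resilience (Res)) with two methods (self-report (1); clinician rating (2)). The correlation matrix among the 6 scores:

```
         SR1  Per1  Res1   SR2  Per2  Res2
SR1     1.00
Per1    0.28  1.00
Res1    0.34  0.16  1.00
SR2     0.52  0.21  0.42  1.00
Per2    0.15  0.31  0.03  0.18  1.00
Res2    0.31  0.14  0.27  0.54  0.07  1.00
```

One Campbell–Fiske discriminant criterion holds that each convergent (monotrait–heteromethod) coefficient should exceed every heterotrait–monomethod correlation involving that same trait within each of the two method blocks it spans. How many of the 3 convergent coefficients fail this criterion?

Each convergent coefficient versus the relevant comparison correlations:
SR (methods 1·2): 0.52 vs {0.28, 0.18, 0.34, 0.54} → fail.
Per (methods 1·2): 0.31 vs {0.28, 0.18, 0.16, 0.07} → pass.
Res (methods 1·2): 0.27 vs {0.34, 0.54, 0.16, 0.07} → fail.
2 of 3 fail.

2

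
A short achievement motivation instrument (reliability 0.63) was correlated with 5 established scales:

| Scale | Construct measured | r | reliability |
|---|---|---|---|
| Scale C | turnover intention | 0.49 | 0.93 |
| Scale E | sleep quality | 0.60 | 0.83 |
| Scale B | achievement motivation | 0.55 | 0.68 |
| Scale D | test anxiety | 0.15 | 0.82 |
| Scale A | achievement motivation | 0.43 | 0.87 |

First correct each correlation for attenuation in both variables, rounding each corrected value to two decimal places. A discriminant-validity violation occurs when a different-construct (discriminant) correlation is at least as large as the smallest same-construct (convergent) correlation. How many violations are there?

Disattenuated r (r / √(r_scale · r_new)):
  Scale C (disc): 0.49 / √(0.93·0.63) = 0.64
  Scale E (disc): 0.60 / √(0.83·0.63) = 0.83
  Scale B (conv): 0.55 / √(0.68·0.63) = 0.84
  Scale D (disc): 0.15 / √(0.82·0.63) = 0.21
  Scale A (conv): 0.43 / √(0.87·0.63) = 0.58
Smallest convergent = 0.58. Discriminant values: 0.64, 0.83, 0.21; count ≥ 0.58 → 2.

2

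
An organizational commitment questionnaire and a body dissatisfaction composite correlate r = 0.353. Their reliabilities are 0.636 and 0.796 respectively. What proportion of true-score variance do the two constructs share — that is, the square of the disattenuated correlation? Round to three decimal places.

0.246

Disattenuated r = 0.353 / √(0.636 × 0.796) = 0.353 / 0.7115 = 0.4961.
Shared true-score variance = 0.4961² = 0.2461 ≈ 0.246.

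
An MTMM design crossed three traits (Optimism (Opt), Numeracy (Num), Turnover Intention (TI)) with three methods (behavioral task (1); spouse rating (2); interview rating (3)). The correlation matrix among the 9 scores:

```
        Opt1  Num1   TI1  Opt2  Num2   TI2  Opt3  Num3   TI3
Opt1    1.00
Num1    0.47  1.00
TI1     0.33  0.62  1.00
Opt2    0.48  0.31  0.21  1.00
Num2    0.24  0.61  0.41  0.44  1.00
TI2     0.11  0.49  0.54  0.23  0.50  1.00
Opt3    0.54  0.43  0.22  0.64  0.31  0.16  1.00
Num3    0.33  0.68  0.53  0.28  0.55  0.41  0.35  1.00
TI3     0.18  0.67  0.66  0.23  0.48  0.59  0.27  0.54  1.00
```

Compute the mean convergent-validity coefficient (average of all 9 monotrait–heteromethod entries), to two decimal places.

0.59

Convergent values: 0.48, 0.54, 0.64, 0.61, 0.68, 0.55, 0.54, 0.66, 0.59; mean = 5.29/9 = 0.59.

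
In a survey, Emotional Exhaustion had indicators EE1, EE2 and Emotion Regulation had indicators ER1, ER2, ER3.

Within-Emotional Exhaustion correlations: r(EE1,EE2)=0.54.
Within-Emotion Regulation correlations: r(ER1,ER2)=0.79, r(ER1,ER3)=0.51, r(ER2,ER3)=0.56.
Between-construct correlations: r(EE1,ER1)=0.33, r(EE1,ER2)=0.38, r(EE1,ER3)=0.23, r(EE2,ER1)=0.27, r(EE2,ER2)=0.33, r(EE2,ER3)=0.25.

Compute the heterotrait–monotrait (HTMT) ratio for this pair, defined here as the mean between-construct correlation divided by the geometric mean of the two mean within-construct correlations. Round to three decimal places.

Mean heterotrait r = 1.79/6 = 0.2983.
Mean within-EE = 0.54/1 = 0.5400; mean within-ER = 1.86/3 = 0.6200.
Geometric mean = √(0.5400 × 0.6200) = 0.5786.
HTMT = 0.2983 / 0.5786 = 0.516.

0.516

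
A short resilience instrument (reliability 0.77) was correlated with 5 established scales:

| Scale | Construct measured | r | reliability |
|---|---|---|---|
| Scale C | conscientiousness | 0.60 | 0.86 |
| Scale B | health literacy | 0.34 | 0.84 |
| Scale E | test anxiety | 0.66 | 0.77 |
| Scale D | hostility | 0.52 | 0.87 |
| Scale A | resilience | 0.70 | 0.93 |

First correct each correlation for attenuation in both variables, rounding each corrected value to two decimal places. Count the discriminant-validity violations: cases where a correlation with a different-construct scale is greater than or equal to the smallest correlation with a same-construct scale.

Disattenuated r (r / √(r_scale · r_new)):
  Scale C (disc): 0.60 / √(0.86·0.77) = 0.74
  Scale B (disc): 0.34 / √(0.84·0.77) = 0.42
  Scale E (disc): 0.66 / √(0.77·0.77) = 0.86
  Scale D (disc): 0.52 / √(0.87·0.77) = 0.64
  Scale A (conv): 0.70 / √(0.93·0.77) = 0.83
Smallest convergent = 0.83. Discriminant values: 0.74, 0.42, 0.86, 0.64; count ≥ 0.83 → 1.

1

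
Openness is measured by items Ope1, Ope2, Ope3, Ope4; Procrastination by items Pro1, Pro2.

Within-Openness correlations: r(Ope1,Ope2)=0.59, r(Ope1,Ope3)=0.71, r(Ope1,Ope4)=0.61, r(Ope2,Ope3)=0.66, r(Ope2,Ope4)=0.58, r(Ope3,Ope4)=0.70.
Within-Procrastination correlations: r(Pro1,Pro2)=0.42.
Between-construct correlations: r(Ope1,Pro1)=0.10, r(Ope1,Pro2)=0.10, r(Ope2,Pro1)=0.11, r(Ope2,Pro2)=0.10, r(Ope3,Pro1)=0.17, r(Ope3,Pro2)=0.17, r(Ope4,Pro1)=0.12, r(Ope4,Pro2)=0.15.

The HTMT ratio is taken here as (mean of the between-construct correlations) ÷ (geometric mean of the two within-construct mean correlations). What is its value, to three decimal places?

0.246

Mean between = 1.02/8 = 0.1275.
Mean within-Ope = 3.85/6 = 0.6417; mean within-Pro = 0.42/1 = 0.4200.
Geometric mean = √(0.6417 × 0.4200) = 0.5191.
HTMT = 0.1275 / 0.5191 = 0.246.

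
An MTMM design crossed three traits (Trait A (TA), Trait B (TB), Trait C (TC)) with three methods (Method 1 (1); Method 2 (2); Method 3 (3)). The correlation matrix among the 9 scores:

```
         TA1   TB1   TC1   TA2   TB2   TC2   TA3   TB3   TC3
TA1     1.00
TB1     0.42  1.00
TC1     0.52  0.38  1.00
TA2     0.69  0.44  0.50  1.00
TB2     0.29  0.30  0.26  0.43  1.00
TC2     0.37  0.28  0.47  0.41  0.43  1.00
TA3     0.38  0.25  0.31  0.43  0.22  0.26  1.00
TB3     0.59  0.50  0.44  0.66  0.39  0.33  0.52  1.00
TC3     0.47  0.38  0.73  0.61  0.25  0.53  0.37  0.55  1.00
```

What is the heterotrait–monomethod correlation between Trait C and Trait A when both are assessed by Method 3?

Different traits, same method: r(TC3, TA3) = 0.37.

0.37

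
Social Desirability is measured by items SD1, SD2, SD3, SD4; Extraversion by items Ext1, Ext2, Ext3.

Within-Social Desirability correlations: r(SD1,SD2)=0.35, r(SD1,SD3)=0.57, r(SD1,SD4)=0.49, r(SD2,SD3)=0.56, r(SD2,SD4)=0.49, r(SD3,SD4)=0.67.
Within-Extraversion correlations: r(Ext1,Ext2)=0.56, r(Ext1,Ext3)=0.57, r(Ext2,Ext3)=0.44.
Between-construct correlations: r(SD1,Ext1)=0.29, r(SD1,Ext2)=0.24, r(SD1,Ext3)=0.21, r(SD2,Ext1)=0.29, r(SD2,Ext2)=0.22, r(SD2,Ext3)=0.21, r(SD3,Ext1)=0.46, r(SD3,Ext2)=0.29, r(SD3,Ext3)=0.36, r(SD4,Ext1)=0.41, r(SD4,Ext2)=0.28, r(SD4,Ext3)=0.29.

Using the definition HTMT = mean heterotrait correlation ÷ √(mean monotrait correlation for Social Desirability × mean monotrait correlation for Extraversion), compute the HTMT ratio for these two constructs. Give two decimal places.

Mean between = 3.55/12 = 0.2958.
Mean within-SD = 3.13/6 = 0.5217; mean within-Ext = 1.57/3 = 0.5233.
Geometric mean = √(0.5217 × 0.5233) = 0.5225.
HTMT = 0.2958 / 0.5225 = 0.57.

0.57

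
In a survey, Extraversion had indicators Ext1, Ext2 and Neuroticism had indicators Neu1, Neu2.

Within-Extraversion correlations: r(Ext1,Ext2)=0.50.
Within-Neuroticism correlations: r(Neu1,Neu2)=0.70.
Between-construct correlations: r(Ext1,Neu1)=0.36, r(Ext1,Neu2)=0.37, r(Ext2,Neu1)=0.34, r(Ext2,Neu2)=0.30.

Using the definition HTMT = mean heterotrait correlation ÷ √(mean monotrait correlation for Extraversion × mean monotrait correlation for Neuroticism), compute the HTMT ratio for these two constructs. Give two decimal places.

0.58

Mean between = 1.37/4 = 0.3425.
Mean within-Ext = 0.50/1 = 0.5000; mean within-Neu = 0.70/1 = 0.7000.
Geometric mean = √(0.5000 × 0.7000) = 0.5916.
HTMT = 0.3425 / 0.5916 = 0.58.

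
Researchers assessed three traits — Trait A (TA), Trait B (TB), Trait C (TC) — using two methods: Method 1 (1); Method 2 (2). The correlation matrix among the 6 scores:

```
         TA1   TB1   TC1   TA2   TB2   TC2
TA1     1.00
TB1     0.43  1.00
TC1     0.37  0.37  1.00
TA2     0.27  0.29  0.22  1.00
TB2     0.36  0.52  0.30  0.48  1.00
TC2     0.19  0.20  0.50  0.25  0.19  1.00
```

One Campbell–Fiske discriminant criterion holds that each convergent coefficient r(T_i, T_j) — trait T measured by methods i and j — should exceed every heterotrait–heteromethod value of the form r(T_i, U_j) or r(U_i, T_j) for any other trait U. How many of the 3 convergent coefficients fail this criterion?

Checking each validity diagonal entry against its comparison values:
TA (methods 1·2): 0.27 vs {0.36, 0.29, 0.19, 0.22} → fail.
TB (methods 1·2): 0.52 vs {0.29, 0.36, 0.20, 0.30} → pass.
TC (methods 1·2): 0.50 vs {0.22, 0.19, 0.30, 0.20} → pass.
1 of 3 fail.

1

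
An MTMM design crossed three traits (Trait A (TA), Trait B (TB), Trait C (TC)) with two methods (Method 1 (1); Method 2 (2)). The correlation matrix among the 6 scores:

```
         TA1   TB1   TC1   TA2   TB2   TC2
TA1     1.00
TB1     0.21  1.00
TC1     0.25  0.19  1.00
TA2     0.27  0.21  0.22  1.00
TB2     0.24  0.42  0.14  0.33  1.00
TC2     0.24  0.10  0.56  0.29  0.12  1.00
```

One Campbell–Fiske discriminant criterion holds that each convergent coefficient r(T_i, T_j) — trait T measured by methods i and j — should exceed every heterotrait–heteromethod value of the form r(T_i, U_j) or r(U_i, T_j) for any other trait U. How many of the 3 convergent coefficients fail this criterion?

Checking each validity diagonal entry against its comparison values:
TA (methods 1·2): 0.27 vs {0.24, 0.21, 0.24, 0.22} → pass.
TB (methods 1·2): 0.42 vs {0.21, 0.24, 0.10, 0.14} → pass.
TC (methods 1·2): 0.56 vs {0.22, 0.24, 0.14, 0.10} → pass.
0 of 3 fail.

0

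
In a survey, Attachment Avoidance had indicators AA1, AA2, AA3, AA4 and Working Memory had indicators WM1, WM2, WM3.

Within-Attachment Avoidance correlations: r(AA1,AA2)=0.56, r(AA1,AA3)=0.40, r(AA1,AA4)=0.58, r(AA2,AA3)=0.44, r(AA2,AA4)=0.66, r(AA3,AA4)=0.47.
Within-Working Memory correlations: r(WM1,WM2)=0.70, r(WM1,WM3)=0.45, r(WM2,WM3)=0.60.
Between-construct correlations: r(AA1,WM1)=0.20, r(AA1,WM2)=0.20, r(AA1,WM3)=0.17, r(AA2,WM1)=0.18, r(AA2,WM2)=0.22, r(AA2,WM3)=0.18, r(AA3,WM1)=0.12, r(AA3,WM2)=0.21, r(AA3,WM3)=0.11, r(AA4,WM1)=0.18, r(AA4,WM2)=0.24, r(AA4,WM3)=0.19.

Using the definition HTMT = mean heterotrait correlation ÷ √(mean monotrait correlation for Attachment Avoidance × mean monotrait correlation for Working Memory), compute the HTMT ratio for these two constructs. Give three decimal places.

0.333

Mean between = 2.20/12 = 0.1833.
Mean within-AA = 3.11/6 = 0.5183; mean within-WM = 1.75/3 = 0.5833.
Geometric mean = √(0.5183 × 0.5833) = 0.5498.
HTMT = 0.1833 / 0.5498 = 0.333.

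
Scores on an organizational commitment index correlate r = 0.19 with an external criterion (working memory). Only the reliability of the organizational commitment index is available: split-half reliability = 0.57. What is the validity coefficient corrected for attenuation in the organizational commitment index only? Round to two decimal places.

0.25

Single correction: r_c = r_obs / √r_xx = 0.19 / √0.57 = 0.19 / 0.7550 ≈ 0.25.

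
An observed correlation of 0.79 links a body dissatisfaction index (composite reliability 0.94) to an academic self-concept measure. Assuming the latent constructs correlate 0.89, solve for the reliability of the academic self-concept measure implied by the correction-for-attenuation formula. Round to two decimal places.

0.84

r_true = r_obs / √(r_xx · r_yy) ⇒ 0.89 = 0.79 / √(0.94 · r_yy).
√(0.94 · r_yy) = 0.79 / 0.89 = 0.8876; 0.94 · r_yy = 0.7878; r_yy = 0.7878 / 0.94 ≈ 0.84.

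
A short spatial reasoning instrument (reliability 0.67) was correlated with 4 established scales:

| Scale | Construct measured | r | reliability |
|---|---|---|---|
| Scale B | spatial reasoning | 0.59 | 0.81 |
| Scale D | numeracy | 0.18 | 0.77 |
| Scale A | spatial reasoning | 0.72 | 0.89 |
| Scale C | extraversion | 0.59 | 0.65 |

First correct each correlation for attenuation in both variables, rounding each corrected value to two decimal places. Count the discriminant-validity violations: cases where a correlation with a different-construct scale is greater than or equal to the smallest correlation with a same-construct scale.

1

Disattenuated r (r / √(r_scale · r_new)):
  Scale B (conv): 0.59 / √(0.81·0.67) = 0.80
  Scale D (disc): 0.18 / √(0.77·0.67) = 0.25
  Scale A (conv): 0.72 / √(0.89·0.67) = 0.93
  Scale C (disc): 0.59 / √(0.65·0.67) = 0.89
Smallest convergent = 0.80. Discriminant values: 0.25, 0.89; count ≥ 0.80 → 1.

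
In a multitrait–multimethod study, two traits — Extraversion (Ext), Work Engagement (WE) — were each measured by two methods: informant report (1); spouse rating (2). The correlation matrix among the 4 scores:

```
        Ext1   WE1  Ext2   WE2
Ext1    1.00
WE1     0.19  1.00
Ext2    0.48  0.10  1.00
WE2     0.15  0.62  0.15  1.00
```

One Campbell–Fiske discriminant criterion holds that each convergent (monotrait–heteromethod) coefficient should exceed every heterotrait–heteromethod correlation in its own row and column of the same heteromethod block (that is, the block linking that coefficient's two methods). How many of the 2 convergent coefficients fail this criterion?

0

Checking each validity diagonal entry against its comparison values:
Ext (methods 1·2): 0.48 vs {0.15, 0.10} → pass.
WE (methods 1·2): 0.62 vs {0.10, 0.15} → pass.
0 of 2 fail.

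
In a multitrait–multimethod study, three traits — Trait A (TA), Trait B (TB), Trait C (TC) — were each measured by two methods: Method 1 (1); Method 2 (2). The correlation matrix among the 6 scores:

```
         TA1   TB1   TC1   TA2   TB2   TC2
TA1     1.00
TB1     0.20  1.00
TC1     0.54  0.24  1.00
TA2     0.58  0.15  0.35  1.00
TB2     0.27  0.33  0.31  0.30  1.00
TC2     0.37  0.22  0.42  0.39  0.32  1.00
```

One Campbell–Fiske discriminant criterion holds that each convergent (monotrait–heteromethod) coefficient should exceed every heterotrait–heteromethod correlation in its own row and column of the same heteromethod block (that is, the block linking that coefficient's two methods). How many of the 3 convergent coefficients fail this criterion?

Each convergent coefficient versus the relevant comparison correlations:
TA (methods 1·2): 0.58 vs {0.27, 0.15, 0.37, 0.35} → pass.
TB (methods 1·2): 0.33 vs {0.15, 0.27, 0.22, 0.31} → pass.
TC (methods 1·2): 0.42 vs {0.35, 0.37, 0.31, 0.22} → pass.
0 of 3 fail.

0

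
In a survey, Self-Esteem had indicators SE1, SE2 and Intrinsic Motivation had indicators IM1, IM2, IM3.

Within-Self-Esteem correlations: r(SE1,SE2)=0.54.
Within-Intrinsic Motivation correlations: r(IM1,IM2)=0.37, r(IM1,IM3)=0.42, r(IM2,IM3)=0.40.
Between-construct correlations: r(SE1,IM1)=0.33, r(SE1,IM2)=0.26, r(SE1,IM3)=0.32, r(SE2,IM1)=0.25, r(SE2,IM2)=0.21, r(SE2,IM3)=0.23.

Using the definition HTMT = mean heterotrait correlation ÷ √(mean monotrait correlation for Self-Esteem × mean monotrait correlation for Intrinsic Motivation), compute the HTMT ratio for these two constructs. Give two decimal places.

0.58

Between-construct mean = 1.60/6 = 0.2667.
Mean within-SE = 0.54/1 = 0.5400; mean within-IM = 1.19/3 = 0.3967.
Geometric mean = √(0.5400 × 0.3967) = 0.4628.
HTMT = 0.2667 / 0.4628 = 0.58.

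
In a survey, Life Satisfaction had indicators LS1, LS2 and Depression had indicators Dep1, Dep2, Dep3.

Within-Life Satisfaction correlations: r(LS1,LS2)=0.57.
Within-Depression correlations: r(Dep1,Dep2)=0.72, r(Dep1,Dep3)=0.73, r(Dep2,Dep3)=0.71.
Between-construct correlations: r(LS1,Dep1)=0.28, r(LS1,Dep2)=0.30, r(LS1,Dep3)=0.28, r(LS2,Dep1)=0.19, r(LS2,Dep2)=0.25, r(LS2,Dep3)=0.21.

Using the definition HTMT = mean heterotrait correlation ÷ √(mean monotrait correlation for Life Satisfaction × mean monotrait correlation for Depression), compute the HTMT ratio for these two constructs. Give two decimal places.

0.39

Mean between = 1.51/6 = 0.2517.
Mean within-LS = 0.57/1 = 0.5700; mean within-Dep = 2.16/3 = 0.7200.
Geometric mean = √(0.5700 × 0.7200) = 0.6406.
HTMT = 0.2517 / 0.6406 = 0.39.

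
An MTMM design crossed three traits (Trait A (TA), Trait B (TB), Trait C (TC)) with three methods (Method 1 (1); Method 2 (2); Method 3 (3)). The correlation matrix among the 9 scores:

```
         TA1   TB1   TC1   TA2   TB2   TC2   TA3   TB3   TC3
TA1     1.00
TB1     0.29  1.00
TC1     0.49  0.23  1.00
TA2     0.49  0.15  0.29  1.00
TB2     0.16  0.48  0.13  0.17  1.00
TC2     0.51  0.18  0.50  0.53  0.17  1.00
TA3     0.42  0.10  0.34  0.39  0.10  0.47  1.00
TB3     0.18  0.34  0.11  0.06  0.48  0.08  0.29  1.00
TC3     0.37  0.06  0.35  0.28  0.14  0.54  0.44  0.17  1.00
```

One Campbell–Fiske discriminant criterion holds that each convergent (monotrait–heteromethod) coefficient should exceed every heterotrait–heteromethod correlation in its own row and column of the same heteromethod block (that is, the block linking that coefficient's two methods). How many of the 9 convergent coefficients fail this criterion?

4

Each convergent coefficient versus the relevant comparison correlations:
TA (methods 1·2): 0.49 vs {0.16, 0.15, 0.51, 0.29} → fail.
TA (methods 1·3): 0.42 vs {0.18, 0.10, 0.37, 0.34} → pass.
TA (methods 2·3): 0.39 vs {0.06, 0.10, 0.28, 0.47} → fail.
TB (methods 1·2): 0.48 vs {0.15, 0.16, 0.18, 0.13} → pass.
TB (methods 1·3): 0.34 vs {0.10, 0.18, 0.06, 0.11} → pass.
TB (methods 2·3): 0.48 vs {0.10, 0.06, 0.14, 0.08} → pass.
TC (methods 1·2): 0.50 vs {0.29, 0.51, 0.13, 0.18} → fail.
TC (methods 1·3): 0.35 vs {0.34, 0.37, 0.11, 0.06} → fail.
TC (methods 2·3): 0.54 vs {0.47, 0.28, 0.08, 0.14} → pass.
4 of 9 fail.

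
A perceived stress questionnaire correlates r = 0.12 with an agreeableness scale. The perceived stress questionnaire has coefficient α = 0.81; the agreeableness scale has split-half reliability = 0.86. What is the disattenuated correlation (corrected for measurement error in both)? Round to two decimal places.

0.14

r_true = r_obs / √(r_xx · r_yy) = 0.12 / √(0.81 × 0.86) = 0.12 / √0.6966 = 0.12 / 0.8346 ≈ 0.14.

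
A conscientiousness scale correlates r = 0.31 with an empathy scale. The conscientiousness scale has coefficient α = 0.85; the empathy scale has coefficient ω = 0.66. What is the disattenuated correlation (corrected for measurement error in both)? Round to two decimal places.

0.41

r_true = r_obs / √(r_xx · r_yy) = 0.31 / √(0.85 × 0.66) = 0.31 / √0.5610 = 0.31 / 0.7490 ≈ 0.41.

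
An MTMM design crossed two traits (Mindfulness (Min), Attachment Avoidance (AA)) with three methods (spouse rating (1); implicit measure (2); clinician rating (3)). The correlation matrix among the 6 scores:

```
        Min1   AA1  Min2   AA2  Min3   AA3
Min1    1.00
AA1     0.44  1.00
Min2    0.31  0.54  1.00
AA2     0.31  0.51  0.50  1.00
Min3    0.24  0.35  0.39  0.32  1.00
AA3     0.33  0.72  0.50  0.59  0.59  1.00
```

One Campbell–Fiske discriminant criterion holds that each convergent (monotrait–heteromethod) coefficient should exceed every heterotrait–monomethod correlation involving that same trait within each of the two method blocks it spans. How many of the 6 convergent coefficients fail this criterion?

Checking each validity diagonal entry against its comparison values:
Min (methods 1·2): 0.31 vs {0.44, 0.50} → fail.
Min (methods 1·3): 0.24 vs {0.44, 0.59} → fail.
Min (methods 2·3): 0.39 vs {0.50, 0.59} → fail.
AA (methods 1·2): 0.51 vs {0.44, 0.50} → pass.
AA (methods 1·3): 0.72 vs {0.44, 0.59} → pass.
AA (methods 2·3): 0.59 vs {0.50, 0.59} → fail.
4 of 6 fail.

4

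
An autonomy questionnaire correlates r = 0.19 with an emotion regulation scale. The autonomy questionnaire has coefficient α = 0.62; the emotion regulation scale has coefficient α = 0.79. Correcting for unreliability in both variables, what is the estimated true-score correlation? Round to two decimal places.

0.27

r_true = r_obs / √(r_xx · r_yy) = 0.19 / √(0.62 × 0.79) = 0.19 / √0.4898 = 0.19 / 0.6999 ≈ 0.27.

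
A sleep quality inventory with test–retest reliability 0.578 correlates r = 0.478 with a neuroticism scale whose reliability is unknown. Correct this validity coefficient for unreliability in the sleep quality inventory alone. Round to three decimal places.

Single correction: r_c = r_obs / √r_xx = 0.478 / √0.578 = 0.478 / 0.7603 ≈ 0.629.

0.629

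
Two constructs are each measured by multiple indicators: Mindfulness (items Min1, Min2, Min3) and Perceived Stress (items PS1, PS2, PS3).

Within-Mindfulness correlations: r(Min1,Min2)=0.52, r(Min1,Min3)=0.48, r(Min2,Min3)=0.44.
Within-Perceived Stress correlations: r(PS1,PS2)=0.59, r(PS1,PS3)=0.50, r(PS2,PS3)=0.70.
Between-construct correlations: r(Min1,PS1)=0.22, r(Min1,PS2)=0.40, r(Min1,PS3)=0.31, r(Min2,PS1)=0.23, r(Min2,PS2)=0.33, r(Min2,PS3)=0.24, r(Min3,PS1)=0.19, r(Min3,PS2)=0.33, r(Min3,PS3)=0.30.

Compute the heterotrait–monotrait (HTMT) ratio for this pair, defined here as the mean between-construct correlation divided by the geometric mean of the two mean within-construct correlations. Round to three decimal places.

Between-construct mean = 2.55/9 = 0.2833.
Mean within-Min = 1.44/3 = 0.4800; mean within-PS = 1.79/3 = 0.5967.
Geometric mean = √(0.4800 × 0.5967) = 0.5352.
HTMT = 0.2833 / 0.5352 = 0.529.

0.529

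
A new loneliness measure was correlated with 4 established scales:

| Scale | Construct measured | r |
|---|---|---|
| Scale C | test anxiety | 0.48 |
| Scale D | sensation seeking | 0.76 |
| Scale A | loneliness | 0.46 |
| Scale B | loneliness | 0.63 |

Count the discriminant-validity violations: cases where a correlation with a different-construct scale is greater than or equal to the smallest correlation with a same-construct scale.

Convergent (same construct = loneliness): Scale A, Scale B.
Smallest convergent = 0.46. Discriminant values: 0.48, 0.76; count ≥ 0.46 → 2.

2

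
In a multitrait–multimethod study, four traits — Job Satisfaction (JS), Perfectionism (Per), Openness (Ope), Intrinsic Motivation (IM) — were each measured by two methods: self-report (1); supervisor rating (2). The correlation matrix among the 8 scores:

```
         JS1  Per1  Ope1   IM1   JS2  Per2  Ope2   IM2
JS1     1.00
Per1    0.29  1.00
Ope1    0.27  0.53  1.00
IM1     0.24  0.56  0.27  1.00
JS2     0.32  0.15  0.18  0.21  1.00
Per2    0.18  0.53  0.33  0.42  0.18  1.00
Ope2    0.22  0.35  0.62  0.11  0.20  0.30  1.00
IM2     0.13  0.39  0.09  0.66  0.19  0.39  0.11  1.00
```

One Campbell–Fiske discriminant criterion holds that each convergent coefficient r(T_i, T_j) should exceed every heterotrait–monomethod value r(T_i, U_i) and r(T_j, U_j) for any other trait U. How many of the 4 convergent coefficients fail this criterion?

1

Convergent coefficients and their comparison sets:
JS (methods 1·2): 0.32 vs {0.29, 0.18, 0.27, 0.20, 0.24, 0.19} → pass.
Per (methods 1·2): 0.53 vs {0.29, 0.18, 0.53, 0.30, 0.56, 0.39} → fail.
Ope (methods 1·2): 0.62 vs {0.27, 0.20, 0.53, 0.30, 0.27, 0.11} → pass.
IM (methods 1·2): 0.66 vs {0.24, 0.19, 0.56, 0.39, 0.27, 0.11} → pass.
1 of 4 fail.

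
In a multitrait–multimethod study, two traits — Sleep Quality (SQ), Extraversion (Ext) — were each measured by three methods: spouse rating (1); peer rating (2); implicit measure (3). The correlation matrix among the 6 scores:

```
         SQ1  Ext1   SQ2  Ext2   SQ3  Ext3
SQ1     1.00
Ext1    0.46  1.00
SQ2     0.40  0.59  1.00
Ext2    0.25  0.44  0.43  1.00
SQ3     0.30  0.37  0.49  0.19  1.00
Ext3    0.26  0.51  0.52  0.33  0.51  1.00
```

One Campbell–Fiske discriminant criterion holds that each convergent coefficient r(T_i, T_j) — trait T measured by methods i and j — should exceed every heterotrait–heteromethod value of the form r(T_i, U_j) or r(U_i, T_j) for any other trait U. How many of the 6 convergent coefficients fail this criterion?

5

Convergent coefficients and their comparison sets:
SQ (methods 1·2): 0.40 vs {0.25, 0.59} → fail.
SQ (methods 1·3): 0.30 vs {0.26, 0.37} → fail.
SQ (methods 2·3): 0.49 vs {0.52, 0.19} → fail.
Ext (methods 1·2): 0.44 vs {0.59, 0.25} → fail.
Ext (methods 1·3): 0.51 vs {0.37, 0.26} → pass.
Ext (methods 2·3): 0.33 vs {0.19, 0.52} → fail.
5 of 6 fail.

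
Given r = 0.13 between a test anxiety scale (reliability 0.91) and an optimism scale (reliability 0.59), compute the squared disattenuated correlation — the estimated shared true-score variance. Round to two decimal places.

Disattenuated r = 0.13 / √(0.91 × 0.59) = 0.13 / 0.7327 = 0.1774.
Shared true-score variance = 0.1774² = 0.0315 ≈ 0.03.

0.03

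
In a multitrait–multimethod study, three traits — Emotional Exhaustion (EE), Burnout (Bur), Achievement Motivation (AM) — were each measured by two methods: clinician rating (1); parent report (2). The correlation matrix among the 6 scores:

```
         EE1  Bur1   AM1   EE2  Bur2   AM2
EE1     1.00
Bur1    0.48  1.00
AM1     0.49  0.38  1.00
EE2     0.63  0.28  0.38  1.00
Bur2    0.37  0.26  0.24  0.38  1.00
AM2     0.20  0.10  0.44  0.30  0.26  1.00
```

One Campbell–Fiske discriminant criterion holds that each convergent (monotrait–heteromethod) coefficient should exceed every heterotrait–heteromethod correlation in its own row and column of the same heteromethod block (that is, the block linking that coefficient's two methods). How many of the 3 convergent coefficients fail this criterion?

1

Checking each validity diagonal entry against its comparison values:
EE (methods 1·2): 0.63 vs {0.37, 0.28, 0.20, 0.38} → pass.
Bur (methods 1·2): 0.26 vs {0.28, 0.37, 0.10, 0.24} → fail.
AM (methods 1·2): 0.44 vs {0.38, 0.20, 0.24, 0.10} → pass.
1 of 3 fail.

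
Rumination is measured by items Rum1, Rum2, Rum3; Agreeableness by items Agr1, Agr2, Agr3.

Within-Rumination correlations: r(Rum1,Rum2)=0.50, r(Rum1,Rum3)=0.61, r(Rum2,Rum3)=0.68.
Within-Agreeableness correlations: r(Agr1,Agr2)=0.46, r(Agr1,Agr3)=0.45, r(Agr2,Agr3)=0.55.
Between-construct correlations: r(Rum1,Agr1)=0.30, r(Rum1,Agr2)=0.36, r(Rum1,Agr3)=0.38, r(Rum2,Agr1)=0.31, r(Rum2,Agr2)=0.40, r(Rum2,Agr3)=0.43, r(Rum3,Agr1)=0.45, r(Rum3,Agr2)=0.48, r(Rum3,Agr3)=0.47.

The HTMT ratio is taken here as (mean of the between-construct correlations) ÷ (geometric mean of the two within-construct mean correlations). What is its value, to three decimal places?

Mean heterotrait r = 3.58/9 = 0.3978.
Mean within-Rum = 1.79/3 = 0.5967; mean within-Agr = 1.46/3 = 0.4867.
Geometric mean = √(0.5967 × 0.4867) = 0.5389.
HTMT = 0.3978 / 0.5389 = 0.738.

0.738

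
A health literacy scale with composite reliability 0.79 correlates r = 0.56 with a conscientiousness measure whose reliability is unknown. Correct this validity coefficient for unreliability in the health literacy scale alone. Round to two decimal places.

0.63

Single correction: r_c = r_obs / √r_xx = 0.56 / √0.79 = 0.56 / 0.8888 ≈ 0.63.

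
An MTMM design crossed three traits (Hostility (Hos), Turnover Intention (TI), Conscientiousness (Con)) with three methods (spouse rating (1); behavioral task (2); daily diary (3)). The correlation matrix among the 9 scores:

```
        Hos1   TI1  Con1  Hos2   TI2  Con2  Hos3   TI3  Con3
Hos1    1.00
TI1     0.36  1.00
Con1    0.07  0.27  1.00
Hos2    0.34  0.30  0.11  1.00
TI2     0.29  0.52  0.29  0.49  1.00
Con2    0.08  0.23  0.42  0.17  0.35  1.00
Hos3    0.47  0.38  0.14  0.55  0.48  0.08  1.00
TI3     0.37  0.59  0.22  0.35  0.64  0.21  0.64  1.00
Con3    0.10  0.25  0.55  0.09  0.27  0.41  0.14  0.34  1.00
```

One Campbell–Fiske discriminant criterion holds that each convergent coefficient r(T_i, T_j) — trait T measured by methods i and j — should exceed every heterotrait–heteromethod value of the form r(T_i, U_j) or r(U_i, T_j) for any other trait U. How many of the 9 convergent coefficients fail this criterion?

Checking each validity diagonal entry against its comparison values:
Hos (methods 1·2): 0.34 vs {0.29, 0.30, 0.08, 0.11} → pass.
Hos (methods 1·3): 0.47 vs {0.37, 0.38, 0.10, 0.14} → pass.
Hos (methods 2·3): 0.55 vs {0.35, 0.48, 0.09, 0.08} → pass.
TI (methods 1·2): 0.52 vs {0.30, 0.29, 0.23, 0.29} → pass.
TI (methods 1·3): 0.59 vs {0.38, 0.37, 0.25, 0.22} → pass.
TI (methods 2·3): 0.64 vs {0.48, 0.35, 0.27, 0.21} → pass.
Con (methods 1·2): 0.42 vs {0.11, 0.08, 0.29, 0.23} → pass.
Con (methods 1·3): 0.55 vs {0.14, 0.10, 0.22, 0.25} → pass.
Con (methods 2·3): 0.41 vs {0.08, 0.09, 0.21, 0.27} → pass.
0 of 9 fail.

0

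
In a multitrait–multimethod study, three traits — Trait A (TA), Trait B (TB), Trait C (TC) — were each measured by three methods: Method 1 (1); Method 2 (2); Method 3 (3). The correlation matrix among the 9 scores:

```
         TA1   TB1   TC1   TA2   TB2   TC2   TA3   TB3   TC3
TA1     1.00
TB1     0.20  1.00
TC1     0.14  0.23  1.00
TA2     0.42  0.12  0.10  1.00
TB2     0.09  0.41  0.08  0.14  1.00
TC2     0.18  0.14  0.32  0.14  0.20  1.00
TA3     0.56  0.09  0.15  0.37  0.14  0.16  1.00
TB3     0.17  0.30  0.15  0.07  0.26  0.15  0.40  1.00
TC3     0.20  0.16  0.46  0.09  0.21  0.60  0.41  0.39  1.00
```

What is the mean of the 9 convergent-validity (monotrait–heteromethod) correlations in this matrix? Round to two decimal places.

0.41

Convergent values: 0.42, 0.56, 0.37, 0.41, 0.30, 0.26, 0.32, 0.46, 0.60; mean = 3.70/9 = 0.41.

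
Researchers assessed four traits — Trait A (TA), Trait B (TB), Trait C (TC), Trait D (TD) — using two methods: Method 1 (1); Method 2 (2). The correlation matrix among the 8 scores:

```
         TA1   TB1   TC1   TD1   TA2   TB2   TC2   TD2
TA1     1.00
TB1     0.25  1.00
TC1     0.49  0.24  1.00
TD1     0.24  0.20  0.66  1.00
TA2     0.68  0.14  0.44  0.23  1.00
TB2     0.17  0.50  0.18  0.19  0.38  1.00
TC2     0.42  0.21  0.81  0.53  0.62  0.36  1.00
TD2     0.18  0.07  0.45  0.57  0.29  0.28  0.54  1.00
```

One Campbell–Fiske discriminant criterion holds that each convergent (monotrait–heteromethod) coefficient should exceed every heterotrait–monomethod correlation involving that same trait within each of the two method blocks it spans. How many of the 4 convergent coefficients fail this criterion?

Checking each validity diagonal entry against its comparison values:
TA (methods 1·2): 0.68 vs {0.25, 0.38, 0.49, 0.62, 0.24, 0.29} → pass.
TB (methods 1·2): 0.50 vs {0.25, 0.38, 0.24, 0.36, 0.20, 0.28} → pass.
TC (methods 1·2): 0.81 vs {0.49, 0.62, 0.24, 0.36, 0.66, 0.54} → pass.
TD (methods 1·2): 0.57 vs {0.24, 0.29, 0.20, 0.28, 0.66, 0.54} → fail.
1 of 4 fail.

1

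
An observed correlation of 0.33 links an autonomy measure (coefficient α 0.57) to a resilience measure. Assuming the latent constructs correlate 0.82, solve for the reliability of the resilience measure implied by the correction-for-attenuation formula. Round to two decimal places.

r_true = r_obs / √(r_xx · r_yy) ⇒ 0.82 = 0.33 / √(0.57 · r_yy).
√(0.57 · r_yy) = 0.33 / 0.82 = 0.4024; 0.57 · r_yy = 0.1619; r_yy = 0.1619 / 0.57 ≈ 0.28.

0.28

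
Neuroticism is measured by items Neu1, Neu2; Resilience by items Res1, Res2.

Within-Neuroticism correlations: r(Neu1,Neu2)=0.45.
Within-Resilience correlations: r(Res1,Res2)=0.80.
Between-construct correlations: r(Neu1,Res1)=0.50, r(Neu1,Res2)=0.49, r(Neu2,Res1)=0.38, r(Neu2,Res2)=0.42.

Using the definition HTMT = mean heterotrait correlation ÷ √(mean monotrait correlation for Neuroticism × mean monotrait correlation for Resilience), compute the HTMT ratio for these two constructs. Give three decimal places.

Mean heterotrait r = 1.79/4 = 0.4475.
Mean within-Neu = 0.45/1 = 0.4500; mean within-Res = 0.80/1 = 0.8000.
Geometric mean = √(0.4500 × 0.8000) = 0.6000.
HTMT = 0.4475 / 0.6000 = 0.746.

0.746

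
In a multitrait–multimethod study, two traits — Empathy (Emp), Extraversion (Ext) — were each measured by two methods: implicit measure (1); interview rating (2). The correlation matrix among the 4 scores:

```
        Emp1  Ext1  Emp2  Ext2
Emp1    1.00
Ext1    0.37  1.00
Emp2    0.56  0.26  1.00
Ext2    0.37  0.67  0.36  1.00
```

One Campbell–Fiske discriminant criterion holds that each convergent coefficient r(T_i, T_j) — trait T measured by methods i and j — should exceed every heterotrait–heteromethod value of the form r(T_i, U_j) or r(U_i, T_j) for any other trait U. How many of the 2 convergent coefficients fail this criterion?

0

Each convergent coefficient versus the relevant comparison correlations:
Emp (methods 1·2): 0.56 vs {0.37, 0.26} → pass.
Ext (methods 1·2): 0.67 vs {0.26, 0.37} → pass.
0 of 2 fail.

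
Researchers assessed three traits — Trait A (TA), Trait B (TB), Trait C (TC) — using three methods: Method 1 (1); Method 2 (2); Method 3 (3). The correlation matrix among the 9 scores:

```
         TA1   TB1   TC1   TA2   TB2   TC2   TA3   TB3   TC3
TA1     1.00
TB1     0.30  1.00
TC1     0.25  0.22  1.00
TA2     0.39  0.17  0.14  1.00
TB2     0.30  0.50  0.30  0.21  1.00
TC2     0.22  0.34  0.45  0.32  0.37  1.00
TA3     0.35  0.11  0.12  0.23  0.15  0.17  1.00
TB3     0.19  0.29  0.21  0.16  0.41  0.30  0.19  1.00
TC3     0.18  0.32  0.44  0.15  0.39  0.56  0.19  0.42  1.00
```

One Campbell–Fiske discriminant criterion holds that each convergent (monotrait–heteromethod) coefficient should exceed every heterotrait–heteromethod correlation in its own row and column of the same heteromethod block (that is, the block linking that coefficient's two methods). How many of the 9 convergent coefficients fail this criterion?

1

Each convergent coefficient versus the relevant comparison correlations:
TA (methods 1·2): 0.39 vs {0.30, 0.17, 0.22, 0.14} → pass.
TA (methods 1·3): 0.35 vs {0.19, 0.11, 0.18, 0.12} → pass.
TA (methods 2·3): 0.23 vs {0.16, 0.15, 0.15, 0.17} → pass.
TB (methods 1·2): 0.50 vs {0.17, 0.30, 0.34, 0.30} → pass.
TB (methods 1·3): 0.29 vs {0.11, 0.19, 0.32, 0.21} → fail.
TB (methods 2·3): 0.41 vs {0.15, 0.16, 0.39, 0.30} → pass.
TC (methods 1·2): 0.45 vs {0.14, 0.22, 0.30, 0.34} → pass.
TC (methods 1·3): 0.44 vs {0.12, 0.18, 0.21, 0.32} → pass.
TC (methods 2·3): 0.56 vs {0.17, 0.15, 0.30, 0.39} → pass.
1 of 9 fail.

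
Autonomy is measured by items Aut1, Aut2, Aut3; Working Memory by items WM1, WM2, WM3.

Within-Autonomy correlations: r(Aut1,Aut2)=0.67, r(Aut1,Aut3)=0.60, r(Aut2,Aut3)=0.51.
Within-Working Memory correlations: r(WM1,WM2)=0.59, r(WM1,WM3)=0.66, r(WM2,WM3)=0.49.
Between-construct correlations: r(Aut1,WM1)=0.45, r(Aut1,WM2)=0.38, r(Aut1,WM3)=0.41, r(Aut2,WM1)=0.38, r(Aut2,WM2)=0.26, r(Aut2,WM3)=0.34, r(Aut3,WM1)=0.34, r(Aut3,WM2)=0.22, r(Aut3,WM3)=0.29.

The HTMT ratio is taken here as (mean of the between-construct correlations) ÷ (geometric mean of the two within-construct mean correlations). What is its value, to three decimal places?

Mean between = 3.07/9 = 0.3411.
Mean within-Aut = 1.78/3 = 0.5933; mean within-WM = 1.74/3 = 0.5800.
Geometric mean = √(0.5933 × 0.5800) = 0.5866.
HTMT = 0.3411 / 0.5866 = 0.581.

0.581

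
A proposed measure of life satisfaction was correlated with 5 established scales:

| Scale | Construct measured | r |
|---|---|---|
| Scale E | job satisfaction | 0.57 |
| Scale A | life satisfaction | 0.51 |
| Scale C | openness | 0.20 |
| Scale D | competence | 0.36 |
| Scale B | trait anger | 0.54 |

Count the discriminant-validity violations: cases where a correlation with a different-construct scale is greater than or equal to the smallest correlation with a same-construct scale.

2

Convergent (same construct = life satisfaction): Scale A.
Smallest convergent = 0.51. Discriminant values: 0.57, 0.20, 0.36, 0.54; count ≥ 0.51 → 2.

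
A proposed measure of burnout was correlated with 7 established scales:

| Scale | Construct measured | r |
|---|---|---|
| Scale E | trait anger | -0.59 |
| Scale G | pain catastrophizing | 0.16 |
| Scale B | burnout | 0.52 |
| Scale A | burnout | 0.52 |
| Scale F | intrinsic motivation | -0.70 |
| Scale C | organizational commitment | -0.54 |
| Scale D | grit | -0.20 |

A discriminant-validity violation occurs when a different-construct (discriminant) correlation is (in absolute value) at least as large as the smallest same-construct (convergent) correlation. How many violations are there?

3

Convergent (same construct = burnout): Scale B, Scale A.
Smallest convergent = 0.52. Discriminant |r|: 0.59, 0.16, 0.70, 0.54, 0.20; count ≥ 0.52 → 3.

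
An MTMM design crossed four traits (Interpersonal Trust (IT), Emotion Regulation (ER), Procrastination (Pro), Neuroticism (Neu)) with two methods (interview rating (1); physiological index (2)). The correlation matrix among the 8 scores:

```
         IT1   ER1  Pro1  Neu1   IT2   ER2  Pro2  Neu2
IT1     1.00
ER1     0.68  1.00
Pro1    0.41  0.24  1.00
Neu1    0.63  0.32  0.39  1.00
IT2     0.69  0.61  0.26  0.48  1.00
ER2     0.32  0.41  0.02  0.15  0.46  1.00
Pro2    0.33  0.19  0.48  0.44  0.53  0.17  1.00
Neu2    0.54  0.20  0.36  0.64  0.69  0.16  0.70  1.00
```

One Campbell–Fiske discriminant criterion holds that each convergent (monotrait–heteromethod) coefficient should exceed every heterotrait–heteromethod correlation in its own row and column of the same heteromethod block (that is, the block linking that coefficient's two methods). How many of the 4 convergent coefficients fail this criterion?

1

Each convergent coefficient versus the relevant comparison correlations:
IT (methods 1·2): 0.69 vs {0.32, 0.61, 0.33, 0.26, 0.54, 0.48} → pass.
ER (methods 1·2): 0.41 vs {0.61, 0.32, 0.19, 0.02, 0.20, 0.15} → fail.
Pro (methods 1·2): 0.48 vs {0.26, 0.33, 0.02, 0.19, 0.36, 0.44} → pass.
Neu (methods 1·2): 0.64 vs {0.48, 0.54, 0.15, 0.20, 0.44, 0.36} → pass.
1 of 4 fail.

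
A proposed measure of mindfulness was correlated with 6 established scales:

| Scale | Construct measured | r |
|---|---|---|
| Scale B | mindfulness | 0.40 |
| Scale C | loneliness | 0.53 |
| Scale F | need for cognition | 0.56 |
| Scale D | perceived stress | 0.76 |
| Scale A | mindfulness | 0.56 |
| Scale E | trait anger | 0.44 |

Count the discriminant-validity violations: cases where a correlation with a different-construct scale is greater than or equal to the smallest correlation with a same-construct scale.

4

Convergent (same construct = mindfulness): Scale B, Scale A.
Smallest convergent = 0.40. Discriminant values: 0.53, 0.56, 0.76, 0.44; count ≥ 0.40 → 4.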